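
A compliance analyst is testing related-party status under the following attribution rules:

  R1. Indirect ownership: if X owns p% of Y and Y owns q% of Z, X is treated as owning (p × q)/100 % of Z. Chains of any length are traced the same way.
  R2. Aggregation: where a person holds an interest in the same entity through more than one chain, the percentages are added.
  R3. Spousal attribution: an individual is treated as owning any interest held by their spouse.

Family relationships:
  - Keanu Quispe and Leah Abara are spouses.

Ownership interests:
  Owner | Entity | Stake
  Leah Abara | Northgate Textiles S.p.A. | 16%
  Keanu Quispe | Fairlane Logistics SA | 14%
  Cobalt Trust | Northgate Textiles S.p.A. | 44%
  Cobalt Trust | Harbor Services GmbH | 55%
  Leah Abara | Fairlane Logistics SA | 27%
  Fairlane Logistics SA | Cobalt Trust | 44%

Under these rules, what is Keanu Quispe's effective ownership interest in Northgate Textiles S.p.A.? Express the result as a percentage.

23.9376%

By spousal attribution (R3), Keanu Quispe is treated as also owning Leah Abara's interest in Fairlane Logistics SA, giving 14% + 27% = 41%.
By spousal attribution (R3), Keanu Quispe is treated as owning Leah Abara's 16% interest in Northgate Textiles S.p.A.
Chain via Fairlane Logistics SA → Cobalt Trust (R1): 41% × 44% × 44% = 7.9376% of Northgate Textiles S.p.A.
Direct interest in Northgate Textiles S.p.A: 16%.
Aggregating (R2): 7.9376% + 16% = 23.9376%.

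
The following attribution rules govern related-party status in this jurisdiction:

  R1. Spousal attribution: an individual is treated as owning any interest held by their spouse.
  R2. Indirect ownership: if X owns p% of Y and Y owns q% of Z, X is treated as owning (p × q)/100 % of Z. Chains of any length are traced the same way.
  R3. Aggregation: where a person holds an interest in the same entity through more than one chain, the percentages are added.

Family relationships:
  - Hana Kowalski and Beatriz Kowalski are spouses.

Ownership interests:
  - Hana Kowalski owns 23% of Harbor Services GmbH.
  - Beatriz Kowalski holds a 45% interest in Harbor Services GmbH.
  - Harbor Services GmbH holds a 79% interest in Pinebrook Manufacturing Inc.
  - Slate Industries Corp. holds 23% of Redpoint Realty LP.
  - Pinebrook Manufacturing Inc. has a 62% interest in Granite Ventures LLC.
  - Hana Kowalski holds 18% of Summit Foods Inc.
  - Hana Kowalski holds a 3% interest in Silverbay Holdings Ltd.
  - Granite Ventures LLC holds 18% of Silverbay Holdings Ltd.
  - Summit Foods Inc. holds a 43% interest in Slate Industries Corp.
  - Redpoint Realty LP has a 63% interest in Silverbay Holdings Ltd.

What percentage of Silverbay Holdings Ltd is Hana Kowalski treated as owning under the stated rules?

10.116678%

By spousal attribution (R1), Hana Kowalski is treated as also owning Beatriz Kowalski's interest in Harbor Services GmbH, giving 23% + 45% = 68%.
Chain via Harbor Services GmbH → Pinebrook Manufacturing Inc. → Granite Ventures LLC (R2): 68% × 79% × 62% × 18% = 5.995152% of Silverbay Holdings Ltd.
Chain via Summit Foods Inc. → Slate Industries Corp. → Redpoint Realty LP (R2): 18% × 43% × 23% × 63% = 1.121526% of Silverbay Holdings Ltd.
Direct interest in Silverbay Holdings Ltd: 3%.
Aggregating (R3): 5.995152% + 1.121526% + 3% = 10.116678%.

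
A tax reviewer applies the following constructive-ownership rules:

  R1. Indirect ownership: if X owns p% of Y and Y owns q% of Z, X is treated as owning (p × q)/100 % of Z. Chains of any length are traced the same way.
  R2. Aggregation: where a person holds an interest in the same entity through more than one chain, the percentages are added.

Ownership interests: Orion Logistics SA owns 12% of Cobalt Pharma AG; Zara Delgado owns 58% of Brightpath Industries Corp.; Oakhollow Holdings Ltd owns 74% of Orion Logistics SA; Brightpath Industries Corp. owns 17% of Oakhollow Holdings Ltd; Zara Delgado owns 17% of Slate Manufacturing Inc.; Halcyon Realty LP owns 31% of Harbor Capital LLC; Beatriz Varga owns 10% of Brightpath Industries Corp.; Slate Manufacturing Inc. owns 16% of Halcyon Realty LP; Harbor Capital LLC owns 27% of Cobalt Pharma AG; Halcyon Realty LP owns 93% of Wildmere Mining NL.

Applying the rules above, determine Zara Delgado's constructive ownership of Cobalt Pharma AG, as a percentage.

Chain via Brightpath Industries Corp. → Oakhollow Holdings Ltd → Orion Logistics SA (R1): 58% × 17% × 74% × 12% = 0.875568% of Cobalt Pharma AG.
Chain via Slate Manufacturing Inc. → Halcyon Realty LP → Harbor Capital LLC (R1): 17% × 16% × 31% × 27% = 0.227664% of Cobalt Pharma AG.
Aggregating (R2): 0.875568% + 0.227664% = 1.103232%.

1.103232%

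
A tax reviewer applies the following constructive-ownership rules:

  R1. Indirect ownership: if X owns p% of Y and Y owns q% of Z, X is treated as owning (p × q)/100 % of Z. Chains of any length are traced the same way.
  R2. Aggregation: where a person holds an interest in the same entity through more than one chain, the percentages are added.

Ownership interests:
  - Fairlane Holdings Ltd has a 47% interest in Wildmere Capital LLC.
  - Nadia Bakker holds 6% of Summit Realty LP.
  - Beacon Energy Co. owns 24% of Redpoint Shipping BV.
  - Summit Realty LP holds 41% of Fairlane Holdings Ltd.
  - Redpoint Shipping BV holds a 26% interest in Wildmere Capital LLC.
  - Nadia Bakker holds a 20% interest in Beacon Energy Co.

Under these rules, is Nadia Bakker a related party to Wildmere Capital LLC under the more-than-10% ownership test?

No

Chain via Beacon Energy Co. → Redpoint Shipping BV (R1): 20% × 24% × 26% = 1.248% of Wildmere Capital LLC.
Chain via Summit Realty LP → Fairlane Holdings Ltd (R1): 6% × 41% × 47% = 1.1562% of Wildmere Capital LLC.
Aggregating (R2): 1.248% + 1.1562% = 2.4042%.
2.4042% does not exceed the 10% threshold, so Nadia is not a related party to Wildmere Capital LLC.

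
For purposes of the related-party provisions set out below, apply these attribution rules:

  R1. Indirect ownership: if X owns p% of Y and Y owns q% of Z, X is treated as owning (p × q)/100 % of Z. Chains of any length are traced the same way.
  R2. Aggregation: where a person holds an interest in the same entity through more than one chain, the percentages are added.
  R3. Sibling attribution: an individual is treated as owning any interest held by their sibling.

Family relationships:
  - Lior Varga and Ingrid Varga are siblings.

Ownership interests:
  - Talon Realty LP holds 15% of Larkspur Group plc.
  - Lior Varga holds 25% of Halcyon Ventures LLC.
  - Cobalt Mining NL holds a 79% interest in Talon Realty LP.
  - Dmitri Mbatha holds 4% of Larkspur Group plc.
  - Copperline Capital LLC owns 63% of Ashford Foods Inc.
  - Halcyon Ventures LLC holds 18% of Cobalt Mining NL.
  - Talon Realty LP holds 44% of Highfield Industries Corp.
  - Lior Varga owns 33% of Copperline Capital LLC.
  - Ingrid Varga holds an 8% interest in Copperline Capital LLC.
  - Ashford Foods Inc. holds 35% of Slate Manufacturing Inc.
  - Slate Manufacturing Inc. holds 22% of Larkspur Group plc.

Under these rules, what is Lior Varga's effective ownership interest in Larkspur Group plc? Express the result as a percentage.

2.52216%

By sibling attribution (R3), Lior Varga is treated as also owning Ingrid Varga's interest in Copperline Capital LLC, giving 33% + 8% = 41%.
Chain via Halcyon Ventures LLC → Cobalt Mining NL → Talon Realty LP (R1): 25% × 18% × 79% × 15% = 0.53325% of Larkspur Group plc.
Chain via Copperline Capital LLC → Ashford Foods Inc. → Slate Manufacturing Inc. (R1): 41% × 63% × 35% × 22% = 1.98891% of Larkspur Group plc.
Aggregating (R2): 0.53325% + 1.98891% = 2.52216%.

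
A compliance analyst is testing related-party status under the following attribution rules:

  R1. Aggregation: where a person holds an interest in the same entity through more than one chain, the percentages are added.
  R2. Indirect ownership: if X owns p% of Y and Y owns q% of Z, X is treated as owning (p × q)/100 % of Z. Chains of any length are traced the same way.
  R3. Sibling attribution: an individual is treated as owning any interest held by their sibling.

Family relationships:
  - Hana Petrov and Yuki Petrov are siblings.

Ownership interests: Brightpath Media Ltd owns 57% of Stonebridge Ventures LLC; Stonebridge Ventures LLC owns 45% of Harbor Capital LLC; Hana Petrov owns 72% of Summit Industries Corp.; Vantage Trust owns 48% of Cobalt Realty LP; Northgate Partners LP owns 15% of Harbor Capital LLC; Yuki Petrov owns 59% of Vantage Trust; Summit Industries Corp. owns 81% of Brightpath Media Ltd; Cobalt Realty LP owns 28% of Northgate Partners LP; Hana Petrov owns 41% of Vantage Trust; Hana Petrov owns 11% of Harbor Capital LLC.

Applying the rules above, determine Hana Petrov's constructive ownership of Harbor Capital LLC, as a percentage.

27.97508%

By sibling attribution (R3), Hana Petrov is treated as also owning Yuki Petrov's interest in Vantage Trust, giving 41% + 59% = 100%.
Chain via Summit Industries Corp. → Brightpath Media Ltd → Stonebridge Ventures LLC (R2): 72% × 81% × 57% × 45% = 14.95908% of Harbor Capital LLC.
Chain via Vantage Trust → Cobalt Realty LP → Northgate Partners LP (R2): 100% × 48% × 28% × 15% = 2.016% of Harbor Capital LLC.
Direct interest in Harbor Capital LLC: 11%.
Aggregating (R1): 14.95908% + 2.016% + 11% = 27.97508%.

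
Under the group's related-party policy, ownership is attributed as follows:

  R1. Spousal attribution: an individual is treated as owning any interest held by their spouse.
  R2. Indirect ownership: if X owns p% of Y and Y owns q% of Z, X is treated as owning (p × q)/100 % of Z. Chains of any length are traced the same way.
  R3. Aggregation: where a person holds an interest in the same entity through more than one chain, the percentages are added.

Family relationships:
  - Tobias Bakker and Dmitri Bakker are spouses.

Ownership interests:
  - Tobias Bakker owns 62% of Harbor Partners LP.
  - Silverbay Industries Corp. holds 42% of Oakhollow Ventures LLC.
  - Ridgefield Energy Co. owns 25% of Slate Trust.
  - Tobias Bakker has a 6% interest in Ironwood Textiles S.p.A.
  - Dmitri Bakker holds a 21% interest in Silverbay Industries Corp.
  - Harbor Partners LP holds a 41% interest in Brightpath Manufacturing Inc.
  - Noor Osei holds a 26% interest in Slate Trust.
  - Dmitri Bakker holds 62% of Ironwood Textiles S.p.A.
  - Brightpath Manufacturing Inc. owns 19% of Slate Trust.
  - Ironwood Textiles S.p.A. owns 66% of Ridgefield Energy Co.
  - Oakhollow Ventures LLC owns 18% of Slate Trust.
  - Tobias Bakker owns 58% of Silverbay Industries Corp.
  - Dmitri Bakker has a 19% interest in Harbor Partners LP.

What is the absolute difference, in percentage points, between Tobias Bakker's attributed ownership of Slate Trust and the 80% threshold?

By spousal attribution (R1), Tobias Bakker is treated as also owning Dmitri Bakker's interest in Harbor Partners LP, giving 62% + 19% = 81%.
By spousal attribution (R1), Tobias Bakker is treated as also owning Dmitri Bakker's interest in Silverbay Industries Corp, giving 58% + 21% = 79%.
By spousal attribution (R1), Tobias Bakker is treated as also owning Dmitri Bakker's interest in Ironwood Textiles S.p.A, giving 6% + 62% = 68%.
Chain via Harbor Partners LP → Brightpath Manufacturing Inc. (R2): 81% × 41% × 19% = 6.3099% of Slate Trust.
Chain via Silverbay Industries Corp. → Oakhollow Ventures LLC (R2): 79% × 42% × 18% = 5.9724% of Slate Trust.
Chain via Ironwood Textiles S.p.A. → Ridgefield Energy Co. (R2): 68% × 66% × 25% = 11.22% of Slate Trust.
Aggregating (R3): 6.3099% + 5.9724% + 11.22% = 23.5023%.
23.5023% falls short of the 80% threshold by 56.4977 percentage points.

56.4977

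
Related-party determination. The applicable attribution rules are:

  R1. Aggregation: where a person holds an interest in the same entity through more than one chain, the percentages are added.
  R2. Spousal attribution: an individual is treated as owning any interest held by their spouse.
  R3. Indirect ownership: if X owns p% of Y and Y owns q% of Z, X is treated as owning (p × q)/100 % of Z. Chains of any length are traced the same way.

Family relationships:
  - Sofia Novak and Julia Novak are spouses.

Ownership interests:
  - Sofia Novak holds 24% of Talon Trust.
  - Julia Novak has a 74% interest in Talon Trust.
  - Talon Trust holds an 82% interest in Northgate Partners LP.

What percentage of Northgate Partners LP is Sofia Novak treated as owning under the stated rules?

By spousal attribution (R2), Sofia Novak is treated as also owning Julia Novak's interest in Talon Trust, giving 24% + 74% = 98%.
Chain via Talon Trust (R3): 98% × 82% = 80.36% of Northgate Partners LP.

80.36%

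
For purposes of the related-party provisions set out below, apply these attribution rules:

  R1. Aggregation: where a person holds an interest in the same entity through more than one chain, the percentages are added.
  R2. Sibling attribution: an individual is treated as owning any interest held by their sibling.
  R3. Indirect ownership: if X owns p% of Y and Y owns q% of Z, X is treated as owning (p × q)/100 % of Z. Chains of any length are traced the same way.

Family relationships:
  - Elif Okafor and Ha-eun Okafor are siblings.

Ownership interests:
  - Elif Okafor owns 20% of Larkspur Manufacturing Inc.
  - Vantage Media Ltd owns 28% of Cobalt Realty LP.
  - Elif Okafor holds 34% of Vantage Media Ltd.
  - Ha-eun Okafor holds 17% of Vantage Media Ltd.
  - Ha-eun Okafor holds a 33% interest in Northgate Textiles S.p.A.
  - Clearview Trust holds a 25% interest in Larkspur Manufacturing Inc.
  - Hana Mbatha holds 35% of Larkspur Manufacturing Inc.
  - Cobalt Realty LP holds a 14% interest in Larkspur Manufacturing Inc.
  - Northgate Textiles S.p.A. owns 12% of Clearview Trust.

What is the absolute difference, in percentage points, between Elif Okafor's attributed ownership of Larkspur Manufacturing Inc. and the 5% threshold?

By sibling attribution (R2), Elif Okafor is treated as also owning Ha-eun Okafor's interest in Vantage Media Ltd, giving 34% + 17% = 51%.
By sibling attribution (R2), Elif Okafor is treated as owning Ha-eun Okafor's 33% interest in Northgate Textiles S.p.A.
Chain via Vantage Media Ltd → Cobalt Realty LP (R3): 51% × 28% × 14% = 1.9992% of Larkspur Manufacturing Inc.
Direct interest in Larkspur Manufacturing Inc: 20%.
Chain via Northgate Textiles S.p.A. → Clearview Trust (R3): 33% × 12% × 25% = 0.99% of Larkspur Manufacturing Inc.
Aggregating (R1): 1.9992% + 20% + 0.99% = 22.9892%.
22.9892% exceeds the 5% threshold by 17.9892 percentage points.

17.9892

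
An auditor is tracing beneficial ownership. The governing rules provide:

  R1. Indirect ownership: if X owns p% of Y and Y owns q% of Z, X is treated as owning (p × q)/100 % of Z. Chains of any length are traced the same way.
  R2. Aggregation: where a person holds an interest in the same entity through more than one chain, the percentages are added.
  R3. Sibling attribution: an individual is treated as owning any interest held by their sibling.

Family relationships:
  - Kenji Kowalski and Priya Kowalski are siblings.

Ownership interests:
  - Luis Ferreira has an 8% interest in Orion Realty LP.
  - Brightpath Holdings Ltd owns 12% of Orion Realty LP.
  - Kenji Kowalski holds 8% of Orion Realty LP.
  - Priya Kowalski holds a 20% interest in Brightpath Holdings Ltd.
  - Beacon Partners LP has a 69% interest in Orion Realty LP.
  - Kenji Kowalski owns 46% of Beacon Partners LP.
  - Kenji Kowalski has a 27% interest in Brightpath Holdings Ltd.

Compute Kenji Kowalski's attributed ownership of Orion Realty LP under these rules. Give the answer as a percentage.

By sibling attribution (R3), Kenji Kowalski is treated as also owning Priya Kowalski's interest in Brightpath Holdings Ltd, giving 27% + 20% = 47%.
Chain via Brightpath Holdings Ltd (R1): 47% × 12% = 5.64% of Orion Realty LP.
Chain via Beacon Partners LP (R1): 46% × 69% = 31.74% of Orion Realty LP.
Direct interest in Orion Realty LP: 8%.
Aggregating (R2): 5.64% + 31.74% + 8% = 45.38%.

45.38%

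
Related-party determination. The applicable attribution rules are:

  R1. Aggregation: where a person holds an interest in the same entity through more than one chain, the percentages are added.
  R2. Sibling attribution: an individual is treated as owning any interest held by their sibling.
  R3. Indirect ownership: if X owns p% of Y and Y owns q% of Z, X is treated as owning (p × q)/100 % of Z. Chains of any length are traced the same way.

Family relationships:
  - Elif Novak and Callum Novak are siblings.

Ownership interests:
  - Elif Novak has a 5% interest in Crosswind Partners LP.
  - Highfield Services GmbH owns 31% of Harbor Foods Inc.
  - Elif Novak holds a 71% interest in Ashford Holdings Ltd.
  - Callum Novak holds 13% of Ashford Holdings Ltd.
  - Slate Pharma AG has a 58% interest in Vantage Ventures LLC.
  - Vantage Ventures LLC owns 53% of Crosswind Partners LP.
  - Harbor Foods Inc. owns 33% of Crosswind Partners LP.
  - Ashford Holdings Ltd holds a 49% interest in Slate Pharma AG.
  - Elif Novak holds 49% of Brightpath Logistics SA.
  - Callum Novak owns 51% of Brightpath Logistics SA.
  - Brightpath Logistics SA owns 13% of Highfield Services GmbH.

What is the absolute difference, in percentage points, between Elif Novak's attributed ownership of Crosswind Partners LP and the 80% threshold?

By sibling attribution (R2), Elif Novak is treated as also owning Callum Novak's interest in Brightpath Logistics SA, giving 49% + 51% = 100%.
By sibling attribution (R2), Elif Novak is treated as also owning Callum Novak's interest in Ashford Holdings Ltd, giving 71% + 13% = 84%.
Chain via Brightpath Logistics SA → Highfield Services GmbH → Harbor Foods Inc. (R3): 100% × 13% × 31% × 33% = 1.3299% of Crosswind Partners LP.
Chain via Ashford Holdings Ltd → Slate Pharma AG → Vantage Ventures LLC (R3): 84% × 49% × 58% × 53% = 12.652584% of Crosswind Partners LP.
Direct interest in Crosswind Partners LP: 5%.
Aggregating (R1): 1.3299% + 12.652584% + 5% = 18.982484%.
18.982484% falls short of the 80% threshold by 61.017516 percentage points.

61.017516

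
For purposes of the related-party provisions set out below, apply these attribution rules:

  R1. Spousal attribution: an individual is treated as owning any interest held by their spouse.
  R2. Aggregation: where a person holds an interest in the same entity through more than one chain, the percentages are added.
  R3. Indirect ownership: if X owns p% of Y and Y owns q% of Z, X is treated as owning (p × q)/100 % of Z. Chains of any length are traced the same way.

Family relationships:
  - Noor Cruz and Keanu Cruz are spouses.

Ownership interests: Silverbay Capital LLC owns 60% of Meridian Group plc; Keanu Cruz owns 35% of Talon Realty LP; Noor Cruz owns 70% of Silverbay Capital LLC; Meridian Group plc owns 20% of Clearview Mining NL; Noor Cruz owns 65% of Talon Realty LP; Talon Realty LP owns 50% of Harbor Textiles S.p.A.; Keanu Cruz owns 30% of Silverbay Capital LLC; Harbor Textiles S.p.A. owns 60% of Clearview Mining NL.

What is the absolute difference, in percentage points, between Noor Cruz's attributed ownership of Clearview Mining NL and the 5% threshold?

37

By spousal attribution (R1), Noor Cruz is treated as also owning Keanu Cruz's interest in Talon Realty LP, giving 65% + 35% = 100%.
By spousal attribution (R1), Noor Cruz is treated as also owning Keanu Cruz's interest in Silverbay Capital LLC, giving 70% + 30% = 100%.
Chain via Talon Realty LP → Harbor Textiles S.p.A. (R3): 100% × 50% × 60% = 30% of Clearview Mining NL.
Chain via Silverbay Capital LLC → Meridian Group plc (R3): 100% × 60% × 20% = 12% of Clearview Mining NL.
Aggregating (R2): 30% + 12% = 42%.
42% exceeds the 5% threshold by 37 percentage points.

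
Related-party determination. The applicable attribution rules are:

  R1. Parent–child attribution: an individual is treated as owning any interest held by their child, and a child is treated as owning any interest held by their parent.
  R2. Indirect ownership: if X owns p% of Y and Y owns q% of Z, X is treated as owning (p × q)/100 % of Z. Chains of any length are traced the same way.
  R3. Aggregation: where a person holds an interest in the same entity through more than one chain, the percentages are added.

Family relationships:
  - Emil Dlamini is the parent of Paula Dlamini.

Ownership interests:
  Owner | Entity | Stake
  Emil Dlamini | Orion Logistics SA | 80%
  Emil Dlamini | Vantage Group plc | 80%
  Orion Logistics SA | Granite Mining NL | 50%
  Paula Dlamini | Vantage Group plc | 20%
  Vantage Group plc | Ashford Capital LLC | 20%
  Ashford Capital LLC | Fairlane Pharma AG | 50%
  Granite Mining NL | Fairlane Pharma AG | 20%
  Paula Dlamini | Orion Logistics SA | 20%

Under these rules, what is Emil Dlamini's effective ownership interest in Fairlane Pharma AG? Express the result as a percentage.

20%

By parent–child attribution (R1), Emil Dlamini is treated as also owning Paula Dlamini's interest in Orion Logistics SA, giving 80% + 20% = 100%.
By parent–child attribution (R1), Emil Dlamini is treated as also owning Paula Dlamini's interest in Vantage Group plc, giving 80% + 20% = 100%.
Chain via Orion Logistics SA → Granite Mining NL (R2): 100% × 50% × 20% = 10% of Fairlane Pharma AG.
Chain via Vantage Group plc → Ashford Capital LLC (R2): 100% × 20% × 50% = 10% of Fairlane Pharma AG.
Aggregating (R3): 10% + 10% = 20%.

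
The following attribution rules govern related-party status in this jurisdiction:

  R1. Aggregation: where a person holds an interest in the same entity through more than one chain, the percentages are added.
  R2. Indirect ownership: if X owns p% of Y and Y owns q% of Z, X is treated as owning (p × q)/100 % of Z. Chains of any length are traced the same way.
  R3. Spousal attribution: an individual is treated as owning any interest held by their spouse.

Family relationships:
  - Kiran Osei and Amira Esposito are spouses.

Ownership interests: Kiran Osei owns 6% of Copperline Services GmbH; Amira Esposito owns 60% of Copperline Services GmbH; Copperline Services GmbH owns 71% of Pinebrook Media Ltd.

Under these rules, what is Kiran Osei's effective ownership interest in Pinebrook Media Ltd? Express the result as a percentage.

By spousal attribution (R3), Kiran Osei is treated as also owning Amira Esposito's interest in Copperline Services GmbH, giving 6% + 60% = 66%.
Chain via Copperline Services GmbH (R2): 66% × 71% = 46.86% of Pinebrook Media Ltd.

46.86%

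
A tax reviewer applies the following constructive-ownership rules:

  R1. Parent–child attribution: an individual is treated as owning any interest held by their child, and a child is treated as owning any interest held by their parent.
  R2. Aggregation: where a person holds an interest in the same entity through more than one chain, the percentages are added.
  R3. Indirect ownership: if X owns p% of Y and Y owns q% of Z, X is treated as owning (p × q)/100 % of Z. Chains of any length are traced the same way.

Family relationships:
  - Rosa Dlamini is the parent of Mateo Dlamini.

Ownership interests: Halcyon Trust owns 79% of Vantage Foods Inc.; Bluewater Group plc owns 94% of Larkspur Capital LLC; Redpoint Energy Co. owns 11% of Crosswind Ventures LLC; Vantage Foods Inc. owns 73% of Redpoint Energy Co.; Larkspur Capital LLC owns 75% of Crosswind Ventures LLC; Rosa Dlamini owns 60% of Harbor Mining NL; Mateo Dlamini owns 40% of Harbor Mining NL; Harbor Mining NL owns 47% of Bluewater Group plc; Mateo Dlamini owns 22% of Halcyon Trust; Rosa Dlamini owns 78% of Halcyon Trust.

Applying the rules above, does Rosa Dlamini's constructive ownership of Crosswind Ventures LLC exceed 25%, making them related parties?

Yes

By parent–child attribution (R1), Rosa Dlamini is treated as also owning Mateo Dlamini's interest in Halcyon Trust, giving 78% + 22% = 100%.
By parent–child attribution (R1), Rosa Dlamini is treated as also owning Mateo Dlamini's interest in Harbor Mining NL, giving 60% + 40% = 100%.
Chain via Halcyon Trust → Vantage Foods Inc. → Redpoint Energy Co. (R3): 100% × 79% × 73% × 11% = 6.3437% of Crosswind Ventures LLC.
Chain via Harbor Mining NL → Bluewater Group plc → Larkspur Capital LLC (R3): 100% × 47% × 94% × 75% = 33.135% of Crosswind Ventures LLC.
Aggregating (R2): 6.3437% + 33.135% = 39.4787%.
39.4787% exceeds the 25% threshold, so Rosa is a related party to Crosswind Ventures LLC.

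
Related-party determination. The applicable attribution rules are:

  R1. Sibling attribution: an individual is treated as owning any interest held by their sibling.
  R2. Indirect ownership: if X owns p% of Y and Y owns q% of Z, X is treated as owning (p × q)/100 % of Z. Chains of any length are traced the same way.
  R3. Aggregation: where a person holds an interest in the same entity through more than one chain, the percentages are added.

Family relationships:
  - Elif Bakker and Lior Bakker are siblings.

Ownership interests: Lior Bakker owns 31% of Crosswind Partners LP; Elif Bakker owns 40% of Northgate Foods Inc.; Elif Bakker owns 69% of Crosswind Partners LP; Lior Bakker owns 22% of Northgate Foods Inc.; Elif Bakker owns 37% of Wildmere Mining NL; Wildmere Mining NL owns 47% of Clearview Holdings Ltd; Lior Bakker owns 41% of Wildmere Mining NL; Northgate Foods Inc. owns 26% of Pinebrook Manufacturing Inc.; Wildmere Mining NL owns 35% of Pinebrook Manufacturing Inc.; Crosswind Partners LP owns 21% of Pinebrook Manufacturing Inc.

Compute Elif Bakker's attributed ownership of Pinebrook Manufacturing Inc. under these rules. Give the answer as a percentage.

By sibling attribution (R1), Elif Bakker is treated as also owning Lior Bakker's interest in Northgate Foods Inc, giving 40% + 22% = 62%.
By sibling attribution (R1), Elif Bakker is treated as also owning Lior Bakker's interest in Wildmere Mining NL, giving 37% + 41% = 78%.
By sibling attribution (R1), Elif Bakker is treated as also owning Lior Bakker's interest in Crosswind Partners LP, giving 69% + 31% = 100%.
Chain via Northgate Foods Inc. (R2): 62% × 26% = 16.12% of Pinebrook Manufacturing Inc.
Chain via Wildmere Mining NL (R2): 78% × 35% = 27.3% of Pinebrook Manufacturing Inc.
Chain via Crosswind Partners LP (R2): 100% × 21% = 21% of Pinebrook Manufacturing Inc.
Aggregating (R3): 16.12% + 27.3% + 21% = 64.42%.

64.42%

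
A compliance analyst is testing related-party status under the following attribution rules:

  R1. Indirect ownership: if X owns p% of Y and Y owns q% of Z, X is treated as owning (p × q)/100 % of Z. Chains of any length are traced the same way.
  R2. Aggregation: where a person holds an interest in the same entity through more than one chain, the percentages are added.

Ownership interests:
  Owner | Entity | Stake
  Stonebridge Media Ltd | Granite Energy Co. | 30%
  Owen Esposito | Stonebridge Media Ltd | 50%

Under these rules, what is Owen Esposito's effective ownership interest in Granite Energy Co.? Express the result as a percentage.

15%

Chain via Stonebridge Media Ltd (R1): 50% × 30% = 15% of Granite Energy Co.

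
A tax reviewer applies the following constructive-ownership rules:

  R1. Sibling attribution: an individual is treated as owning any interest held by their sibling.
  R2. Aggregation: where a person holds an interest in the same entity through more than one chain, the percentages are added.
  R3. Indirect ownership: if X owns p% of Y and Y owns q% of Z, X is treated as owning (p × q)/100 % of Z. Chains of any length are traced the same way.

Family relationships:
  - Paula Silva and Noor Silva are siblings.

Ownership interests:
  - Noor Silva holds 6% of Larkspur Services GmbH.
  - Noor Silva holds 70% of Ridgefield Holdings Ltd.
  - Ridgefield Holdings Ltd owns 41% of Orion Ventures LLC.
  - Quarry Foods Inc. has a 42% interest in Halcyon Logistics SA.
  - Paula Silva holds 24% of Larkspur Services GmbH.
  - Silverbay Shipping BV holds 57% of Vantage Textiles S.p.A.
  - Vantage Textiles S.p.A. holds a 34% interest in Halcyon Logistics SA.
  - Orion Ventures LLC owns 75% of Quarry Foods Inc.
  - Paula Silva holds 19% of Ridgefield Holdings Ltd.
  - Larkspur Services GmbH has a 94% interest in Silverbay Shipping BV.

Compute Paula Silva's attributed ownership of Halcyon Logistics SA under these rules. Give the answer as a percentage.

By sibling attribution (R1), Paula Silva is treated as also owning Noor Silva's interest in Larkspur Services GmbH, giving 24% + 6% = 30%.
By sibling attribution (R1), Paula Silva is treated as also owning Noor Silva's interest in Ridgefield Holdings Ltd, giving 19% + 70% = 89%.
Chain via Larkspur Services GmbH → Silverbay Shipping BV → Vantage Textiles S.p.A. (R3): 30% × 94% × 57% × 34% = 5.46516% of Halcyon Logistics SA.
Chain via Ridgefield Holdings Ltd → Orion Ventures LLC → Quarry Foods Inc. (R3): 89% × 41% × 75% × 42% = 11.49435% of Halcyon Logistics SA.
Aggregating (R2): 5.46516% + 11.49435% = 16.95951%.

16.95951%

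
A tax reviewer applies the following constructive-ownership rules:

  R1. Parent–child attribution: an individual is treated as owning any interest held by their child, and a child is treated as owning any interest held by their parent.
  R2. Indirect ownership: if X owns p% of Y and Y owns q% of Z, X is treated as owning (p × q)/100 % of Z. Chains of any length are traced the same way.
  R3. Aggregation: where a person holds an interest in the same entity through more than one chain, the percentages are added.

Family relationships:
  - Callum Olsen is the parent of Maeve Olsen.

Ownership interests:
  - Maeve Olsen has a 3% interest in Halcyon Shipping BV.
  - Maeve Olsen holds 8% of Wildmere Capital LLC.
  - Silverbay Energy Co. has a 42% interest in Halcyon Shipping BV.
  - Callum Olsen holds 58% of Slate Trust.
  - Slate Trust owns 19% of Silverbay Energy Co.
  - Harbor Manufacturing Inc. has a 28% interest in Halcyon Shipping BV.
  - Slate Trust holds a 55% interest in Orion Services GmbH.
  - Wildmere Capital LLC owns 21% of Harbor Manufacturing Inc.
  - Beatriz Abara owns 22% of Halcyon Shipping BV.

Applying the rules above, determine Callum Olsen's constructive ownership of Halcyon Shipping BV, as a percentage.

8.0988%

By parent–child attribution (R1), Callum Olsen is treated as owning Maeve Olsen's 8% interest in Wildmere Capital LLC.
By parent–child attribution (R1), Callum Olsen is treated as owning Maeve Olsen's 3% interest in Halcyon Shipping BV.
Chain via Slate Trust → Silverbay Energy Co. (R2): 58% × 19% × 42% = 4.6284% of Halcyon Shipping BV.
Chain via Wildmere Capital LLC → Harbor Manufacturing Inc. (R2): 8% × 21% × 28% = 0.4704% of Halcyon Shipping BV.
Direct interest in Halcyon Shipping BV: 3%.
Aggregating (R3): 4.6284% + 0.4704% + 3% = 8.0988%.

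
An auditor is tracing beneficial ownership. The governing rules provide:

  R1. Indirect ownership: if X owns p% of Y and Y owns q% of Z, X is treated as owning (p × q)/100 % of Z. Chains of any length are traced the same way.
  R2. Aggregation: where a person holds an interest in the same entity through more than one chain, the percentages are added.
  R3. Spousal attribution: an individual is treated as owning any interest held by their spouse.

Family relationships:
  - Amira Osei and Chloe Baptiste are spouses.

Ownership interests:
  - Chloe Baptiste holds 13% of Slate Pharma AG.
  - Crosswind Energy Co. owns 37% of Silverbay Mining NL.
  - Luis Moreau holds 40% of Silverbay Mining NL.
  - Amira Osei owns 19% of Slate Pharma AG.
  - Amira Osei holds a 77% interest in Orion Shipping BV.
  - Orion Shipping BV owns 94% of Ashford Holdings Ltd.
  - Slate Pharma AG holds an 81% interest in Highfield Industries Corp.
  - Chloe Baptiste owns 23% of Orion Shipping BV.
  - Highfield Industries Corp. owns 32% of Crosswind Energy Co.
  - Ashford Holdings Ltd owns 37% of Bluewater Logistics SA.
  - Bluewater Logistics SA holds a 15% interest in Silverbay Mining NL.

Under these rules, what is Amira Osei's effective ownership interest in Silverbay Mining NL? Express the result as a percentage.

8.285928%

By spousal attribution (R3), Amira Osei is treated as also owning Chloe Baptiste's interest in Slate Pharma AG, giving 19% + 13% = 32%.
By spousal attribution (R3), Amira Osei is treated as also owning Chloe Baptiste's interest in Orion Shipping BV, giving 77% + 23% = 100%.
Chain via Slate Pharma AG → Highfield Industries Corp. → Crosswind Energy Co. (R1): 32% × 81% × 32% × 37% = 3.068928% of Silverbay Mining NL.
Chain via Orion Shipping BV → Ashford Holdings Ltd → Bluewater Logistics SA (R1): 100% × 94% × 37% × 15% = 5.217% of Silverbay Mining NL.
Aggregating (R2): 3.068928% + 5.217% = 8.285928%.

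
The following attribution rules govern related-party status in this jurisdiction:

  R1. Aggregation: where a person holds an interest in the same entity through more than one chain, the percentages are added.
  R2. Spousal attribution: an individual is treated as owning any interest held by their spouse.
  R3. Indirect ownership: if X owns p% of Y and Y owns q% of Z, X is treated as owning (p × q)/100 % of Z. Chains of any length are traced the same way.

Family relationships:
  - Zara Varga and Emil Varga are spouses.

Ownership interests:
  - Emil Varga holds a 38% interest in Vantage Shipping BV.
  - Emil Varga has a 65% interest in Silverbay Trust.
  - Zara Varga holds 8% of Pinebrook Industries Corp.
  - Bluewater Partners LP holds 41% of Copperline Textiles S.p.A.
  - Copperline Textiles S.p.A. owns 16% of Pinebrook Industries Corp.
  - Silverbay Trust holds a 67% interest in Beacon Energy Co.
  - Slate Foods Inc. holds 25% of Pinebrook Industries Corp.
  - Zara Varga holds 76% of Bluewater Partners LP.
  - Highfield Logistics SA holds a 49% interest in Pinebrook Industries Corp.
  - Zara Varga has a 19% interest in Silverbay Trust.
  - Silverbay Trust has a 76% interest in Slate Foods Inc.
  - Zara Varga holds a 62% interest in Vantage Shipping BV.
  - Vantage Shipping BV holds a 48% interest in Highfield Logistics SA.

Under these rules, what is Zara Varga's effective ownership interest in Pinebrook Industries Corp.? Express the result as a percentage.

52.4656%

By spousal attribution (R2), Zara Varga is treated as also owning Emil Varga's interest in Silverbay Trust, giving 19% + 65% = 84%.
By spousal attribution (R2), Zara Varga is treated as also owning Emil Varga's interest in Vantage Shipping BV, giving 62% + 38% = 100%.
Chain via Bluewater Partners LP → Copperline Textiles S.p.A. (R3): 76% × 41% × 16% = 4.9856% of Pinebrook Industries Corp.
Chain via Silverbay Trust → Slate Foods Inc. (R3): 84% × 76% × 25% = 15.96% of Pinebrook Industries Corp.
Chain via Vantage Shipping BV → Highfield Logistics SA (R3): 100% × 48% × 49% = 23.52% of Pinebrook Industries Corp.
Direct interest in Pinebrook Industries Corp: 8%.
Aggregating (R1): 4.9856% + 15.96% + 23.52% + 8% = 52.4656%.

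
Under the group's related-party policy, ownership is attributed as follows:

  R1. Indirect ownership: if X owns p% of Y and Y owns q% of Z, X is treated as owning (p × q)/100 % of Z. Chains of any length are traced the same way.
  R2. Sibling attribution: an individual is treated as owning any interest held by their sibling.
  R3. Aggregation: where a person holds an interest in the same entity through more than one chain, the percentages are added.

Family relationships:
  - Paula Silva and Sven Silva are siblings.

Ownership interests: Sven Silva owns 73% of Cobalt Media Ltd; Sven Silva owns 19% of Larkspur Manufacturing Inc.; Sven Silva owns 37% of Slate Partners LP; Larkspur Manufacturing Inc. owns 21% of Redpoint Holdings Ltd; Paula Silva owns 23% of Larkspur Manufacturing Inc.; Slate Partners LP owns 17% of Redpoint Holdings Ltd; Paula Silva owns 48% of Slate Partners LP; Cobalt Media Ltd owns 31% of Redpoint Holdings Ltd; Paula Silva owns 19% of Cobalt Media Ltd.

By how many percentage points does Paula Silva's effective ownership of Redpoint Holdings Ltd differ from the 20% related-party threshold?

By sibling attribution (R2), Paula Silva is treated as also owning Sven Silva's interest in Cobalt Media Ltd, giving 19% + 73% = 92%.
By sibling attribution (R2), Paula Silva is treated as also owning Sven Silva's interest in Larkspur Manufacturing Inc, giving 23% + 19% = 42%.
By sibling attribution (R2), Paula Silva is treated as also owning Sven Silva's interest in Slate Partners LP, giving 48% + 37% = 85%.
Chain via Cobalt Media Ltd (R1): 92% × 31% = 28.52% of Redpoint Holdings Ltd.
Chain via Larkspur Manufacturing Inc. (R1): 42% × 21% = 8.82% of Redpoint Holdings Ltd.
Chain via Slate Partners LP (R1): 85% × 17% = 14.45% of Redpoint Holdings Ltd.
Aggregating (R3): 28.52% + 8.82% + 14.45% = 51.79%.
51.79% exceeds the 20% threshold by 31.79 percentage points.

31.79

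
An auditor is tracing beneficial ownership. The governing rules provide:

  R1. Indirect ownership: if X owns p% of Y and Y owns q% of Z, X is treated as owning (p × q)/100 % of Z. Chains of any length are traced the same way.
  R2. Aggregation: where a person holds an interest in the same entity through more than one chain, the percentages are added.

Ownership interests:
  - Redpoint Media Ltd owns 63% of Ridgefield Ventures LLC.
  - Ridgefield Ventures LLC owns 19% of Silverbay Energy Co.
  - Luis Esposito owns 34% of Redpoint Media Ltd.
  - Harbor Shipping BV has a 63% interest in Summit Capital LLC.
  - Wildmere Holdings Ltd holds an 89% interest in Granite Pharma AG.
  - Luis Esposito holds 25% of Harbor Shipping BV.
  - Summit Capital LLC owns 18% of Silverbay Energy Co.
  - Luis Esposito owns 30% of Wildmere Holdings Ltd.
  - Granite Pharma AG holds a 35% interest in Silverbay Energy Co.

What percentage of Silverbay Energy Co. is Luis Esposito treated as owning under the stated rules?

Chain via Harbor Shipping BV → Summit Capital LLC (R1): 25% × 63% × 18% = 2.835% of Silverbay Energy Co.
Chain via Redpoint Media Ltd → Ridgefield Ventures LLC (R1): 34% × 63% × 19% = 4.0698% of Silverbay Energy Co.
Chain via Wildmere Holdings Ltd → Granite Pharma AG (R1): 30% × 89% × 35% = 9.345% of Silverbay Energy Co.
Aggregating (R2): 2.835% + 4.0698% + 9.345% = 16.2498%.

16.2498%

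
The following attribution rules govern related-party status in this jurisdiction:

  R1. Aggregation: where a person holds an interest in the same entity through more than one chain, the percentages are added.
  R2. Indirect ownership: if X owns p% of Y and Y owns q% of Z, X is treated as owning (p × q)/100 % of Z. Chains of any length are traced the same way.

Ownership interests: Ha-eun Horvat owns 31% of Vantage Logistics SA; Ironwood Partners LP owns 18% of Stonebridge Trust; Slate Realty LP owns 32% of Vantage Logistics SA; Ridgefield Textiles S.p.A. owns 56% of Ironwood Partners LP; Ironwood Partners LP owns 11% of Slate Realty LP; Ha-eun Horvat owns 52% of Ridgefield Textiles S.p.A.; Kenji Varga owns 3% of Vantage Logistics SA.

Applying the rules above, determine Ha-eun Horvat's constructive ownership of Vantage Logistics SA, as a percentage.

Chain via Ridgefield Textiles S.p.A. → Ironwood Partners LP → Slate Realty LP (R2): 52% × 56% × 11% × 32% = 1.025024% of Vantage Logistics SA.
Direct interest in Vantage Logistics SA: 31%.
Aggregating (R1): 1.025024% + 31% = 32.025024%.

32.025024%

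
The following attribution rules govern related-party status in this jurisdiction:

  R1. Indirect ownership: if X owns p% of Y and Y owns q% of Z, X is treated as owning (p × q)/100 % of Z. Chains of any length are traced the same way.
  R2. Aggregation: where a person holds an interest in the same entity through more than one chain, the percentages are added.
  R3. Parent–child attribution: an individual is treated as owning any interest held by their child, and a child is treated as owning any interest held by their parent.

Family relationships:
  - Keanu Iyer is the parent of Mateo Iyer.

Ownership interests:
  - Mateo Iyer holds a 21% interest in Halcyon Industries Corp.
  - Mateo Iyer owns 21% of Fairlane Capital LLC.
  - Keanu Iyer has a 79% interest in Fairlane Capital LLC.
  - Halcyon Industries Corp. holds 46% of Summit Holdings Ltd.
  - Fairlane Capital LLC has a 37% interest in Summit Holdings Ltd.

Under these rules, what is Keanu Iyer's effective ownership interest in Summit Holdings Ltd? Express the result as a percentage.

By parent–child attribution (R3), Keanu Iyer is treated as also owning Mateo Iyer's interest in Fairlane Capital LLC, giving 79% + 21% = 100%.
By parent–child attribution (R3), Keanu Iyer is treated as owning Mateo Iyer's 21% interest in Halcyon Industries Corp.
Chain via Fairlane Capital LLC (R1): 100% × 37% = 37% of Summit Holdings Ltd.
Chain via Halcyon Industries Corp. (R1): 21% × 46% = 9.66% of Summit Holdings Ltd.
Aggregating (R2): 37% + 9.66% = 46.66%.

46.66%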